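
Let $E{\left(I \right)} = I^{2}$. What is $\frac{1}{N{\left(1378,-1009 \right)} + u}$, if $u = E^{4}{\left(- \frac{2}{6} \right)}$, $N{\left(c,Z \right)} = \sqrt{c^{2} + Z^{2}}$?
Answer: $- \frac{6561}{125565778521764} + \frac{43046721 \sqrt{2916965}}{125565778521764} \approx 0.00058551$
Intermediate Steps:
$N{\left(c,Z \right)} = \sqrt{Z^{2} + c^{2}}$
$u = \frac{1}{6561}$ ($u = \left(\left(- \frac{2}{6}\right)^{2}\right)^{4} = \left(\left(\left(-2\right) \frac{1}{6}\right)^{2}\right)^{4} = \left(\left(- \frac{1}{3}\right)^{2}\right)^{4} = \left(\frac{1}{9}\right)^{4} = \frac{1}{6561} \approx 0.00015242$)
$\frac{1}{N{\left(1378,-1009 \right)} + u} = \frac{1}{\sqrt{\left(-1009\right)^{2} + 1378^{2}} + \frac{1}{6561}} = \frac{1}{\sqrt{1018081 + 1898884} + \frac{1}{6561}} = \frac{1}{\sqrt{2916965} + \frac{1}{6561}} = \frac{1}{\frac{1}{6561} + \sqrt{2916965}}$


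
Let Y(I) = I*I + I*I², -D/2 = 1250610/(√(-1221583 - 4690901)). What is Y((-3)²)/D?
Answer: -27*I*√1478121/41687 ≈ -0.78744*I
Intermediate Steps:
D = 416870*I*√1478121/492707 (D = -2501220/(√(-1221583 - 4690901)) = -2501220/(√(-5912484)) = -2501220/(2*I*√1478121) = -2501220*(-I*√1478121/2956242) = -(-416870)*I*√1478121/492707 = 416870*I*√1478121/492707 ≈ 1028.6*I)
Y(I) = I² + I³
Y((-3)²)/D = (((-3)²)²*(1 + (-3)²))/((416870*I*√1478121/492707)) = (9²*(1 + 9))*(-I*√1478121/1250610) = (81*10)*(-I*√1478121/1250610) = 810*(-I*√1478121/1250610) = -27*I*√1478121/41687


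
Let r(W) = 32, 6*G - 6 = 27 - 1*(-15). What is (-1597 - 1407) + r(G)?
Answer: -2972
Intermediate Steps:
G = 8 (G = 1 + (27 - 1*(-15))/6 = 1 + (27 + 15)/6 = 1 + (1/6)*42 = 1 + 7 = 8)
(-1597 - 1407) + r(G) = (-1597 - 1407) + 32 = -3004 + 32 = -2972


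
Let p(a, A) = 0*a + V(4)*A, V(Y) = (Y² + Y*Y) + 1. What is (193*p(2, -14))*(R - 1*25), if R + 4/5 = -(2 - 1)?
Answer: 11948244/5 ≈ 2.3896e+6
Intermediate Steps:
V(Y) = 1 + 2*Y² (V(Y) = (Y² + Y²) + 1 = 2*Y² + 1 = 1 + 2*Y²)
R = -9/5 (R = -⅘ - (2 - 1) = -⅘ - 1*1 = -⅘ - 1 = -9/5 ≈ -1.8000)
p(a, A) = 33*A (p(a, A) = 0*a + (1 + 2*4²)*A = 0 + (1 + 2*16)*A = 0 + (1 + 32)*A = 0 + 33*A = 33*A)
(193*p(2, -14))*(R - 1*25) = (193*(33*(-14)))*(-9/5 - 1*25) = (193*(-462))*(-9/5 - 25) = -89166*(-134/5) = 11948244/5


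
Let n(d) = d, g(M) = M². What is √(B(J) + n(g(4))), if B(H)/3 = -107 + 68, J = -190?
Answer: I*√101 ≈ 10.05*I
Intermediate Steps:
B(H) = -117 (B(H) = 3*(-107 + 68) = 3*(-39) = -117)
√(B(J) + n(g(4))) = √(-117 + 4²) = √(-117 + 16) = √(-101) = I*√101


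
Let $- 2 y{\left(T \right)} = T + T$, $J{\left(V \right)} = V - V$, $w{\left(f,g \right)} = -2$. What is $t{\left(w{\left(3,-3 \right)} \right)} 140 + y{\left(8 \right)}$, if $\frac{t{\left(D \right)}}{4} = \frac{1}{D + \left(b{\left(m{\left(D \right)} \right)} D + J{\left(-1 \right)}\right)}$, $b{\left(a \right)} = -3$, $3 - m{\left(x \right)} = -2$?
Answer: $132$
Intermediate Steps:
$m{\left(x \right)} = 5$ ($m{\left(x \right)} = 3 - -2 = 3 + 2 = 5$)
$J{\left(V \right)} = 0$
$y{\left(T \right)} = - T$ ($y{\left(T \right)} = - \frac{T + T}{2} = - \frac{2 T}{2} = - T$)
$t{\left(D \right)} = - \frac{2}{D}$ ($t{\left(D \right)} = \frac{4}{D + \left(- 3 D + 0\right)} = \frac{4}{D - 3 D} = \frac{4}{\left(-2\right) D} = 4 \left(- \frac{1}{2 D}\right) = - \frac{2}{D}$)
$t{\left(w{\left(3,-3 \right)} \right)} 140 + y{\left(8 \right)} = - \frac{2}{-2} \cdot 140 - 8 = \left(-2\right) \left(- \frac{1}{2}\right) 140 - 8 = 1 \cdot 140 - 8 = 140 - 8 = 132$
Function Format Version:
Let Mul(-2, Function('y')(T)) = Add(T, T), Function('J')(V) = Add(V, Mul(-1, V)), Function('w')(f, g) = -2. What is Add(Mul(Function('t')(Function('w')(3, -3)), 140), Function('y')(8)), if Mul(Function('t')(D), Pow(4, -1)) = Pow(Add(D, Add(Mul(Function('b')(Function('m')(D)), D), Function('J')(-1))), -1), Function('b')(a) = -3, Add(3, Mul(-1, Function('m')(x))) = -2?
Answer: 132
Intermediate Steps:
Function('m')(x) = 5 (Function('m')(x) = Add(3, Mul(-1, -2)) = Add(3, 2) = 5)
Function('J')(V) = 0
Function('y')(T) = Mul(-1, T) (Function('y')(T) = Mul(Rational(-1, 2), Add(T, T)) = Mul(Rational(-1, 2), Mul(2, T)) = Mul(-1, T))
Function('t')(D) = Mul(-2, Pow(D, -1)) (Function('t')(D) = Mul(4, Pow(Add(D, Add(Mul(-3, D), 0)), -1)) = Mul(4, Pow(Add(D, Mul(-3, D)), -1)) = Mul(4, Pow(Mul(-2, D), -1)) = Mul(4, Mul(Rational(-1, 2), Pow(D, -1))) = Mul(-2, Pow(D, -1)))
Add(Mul(Function('t')(Function('w')(3, -3)), 140), Function('y')(8)) = Add(Mul(Mul(-2, Pow(-2, -1)), 140), Mul(-1, 8)) = Add(Mul(Mul(-2, Rational(-1, 2)), 140), -8) = Add(Mul(1, 140), -8) = Add(140, -8) = 132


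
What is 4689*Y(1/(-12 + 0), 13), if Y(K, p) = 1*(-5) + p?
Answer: 37512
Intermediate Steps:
Y(K, p) = -5 + p
4689*Y(1/(-12 + 0), 13) = 4689*(-5 + 13) = 4689*8 = 37512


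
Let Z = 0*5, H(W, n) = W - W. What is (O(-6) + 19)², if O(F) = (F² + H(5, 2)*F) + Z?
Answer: 3025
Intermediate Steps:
H(W, n) = 0
Z = 0
O(F) = F² (O(F) = (F² + 0*F) + 0 = (F² + 0) + 0 = F² + 0 = F²)
(O(-6) + 19)² = ((-6)² + 19)² = (36 + 19)² = 55² = 3025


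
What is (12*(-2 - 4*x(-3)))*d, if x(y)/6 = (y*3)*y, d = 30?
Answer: -234000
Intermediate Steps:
x(y) = 18*y² (x(y) = 6*((y*3)*y) = 6*((3*y)*y) = 6*(3*y²) = 18*y²)
(12*(-2 - 4*x(-3)))*d = (12*(-2 - 72*(-3)²))*30 = (12*(-2 - 72*9))*30 = (12*(-2 - 4*162))*30 = (12*(-2 - 648))*30 = (12*(-650))*30 = -7800*30 = -234000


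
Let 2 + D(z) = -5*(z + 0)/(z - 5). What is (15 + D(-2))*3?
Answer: 243/7 ≈ 34.714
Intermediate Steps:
D(z) = -2 - 5*z/(-5 + z) (D(z) = -2 - 5*(z + 0)/(z - 5) = -2 - 5*z/(-5 + z))
(15 + D(-2))*3 = (15 + (10 - 7*(-2))/(-5 - 2))*3 = (15 + (10 + 14)/(-7))*3 = (15 - ⅐*24)*3 = (15 - 24/7)*3 = (81/7)*3 = 243/7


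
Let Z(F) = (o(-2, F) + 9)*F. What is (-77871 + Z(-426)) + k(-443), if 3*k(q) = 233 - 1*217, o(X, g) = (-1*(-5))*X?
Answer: -232319/3 ≈ -77440.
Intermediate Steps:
o(X, g) = 5*X
k(q) = 16/3 (k(q) = (233 - 1*217)/3 = (233 - 217)/3 = (⅓)*16 = 16/3)
Z(F) = -F (Z(F) = (5*(-2) + 9)*F = (-10 + 9)*F = -F)
(-77871 + Z(-426)) + k(-443) = (-77871 - 1*(-426)) + 16/3 = (-77871 + 426) + 16/3 = -77445 + 16/3 = -232319/3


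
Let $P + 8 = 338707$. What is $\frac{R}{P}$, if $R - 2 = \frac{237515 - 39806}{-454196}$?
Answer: $\frac{710683}{153835731004} \approx 4.6198 \cdot 10^{-6}$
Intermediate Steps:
$P = 338699$ ($P = -8 + 338707 = 338699$)
$R = \frac{710683}{454196}$ ($R = 2 + \frac{237515 - 39806}{-454196} = 2 + \left(237515 - 39806\right) \left(- \frac{1}{454196}\right) = 2 + 197709 \left(- \frac{1}{454196}\right) = 2 - \frac{197709}{454196} = \frac{710683}{454196} \approx 1.5647$)
$\frac{R}{P} = \frac{710683}{454196 \cdot 338699} = \frac{710683}{454196} \cdot \frac{1}{338699} = \frac{710683}{153835731004}$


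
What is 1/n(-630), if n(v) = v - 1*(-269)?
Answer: -1/361 ≈ -0.0027701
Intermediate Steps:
n(v) = 269 + v (n(v) = v + 269 = 269 + v)
1/n(-630) = 1/(269 - 630) = 1/(-361) = -1/361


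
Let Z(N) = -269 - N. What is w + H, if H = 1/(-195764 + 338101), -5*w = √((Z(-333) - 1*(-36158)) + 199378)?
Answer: 1/142337 - 4*√589 ≈ -97.077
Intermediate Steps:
w = -4*√589 (w = -√(((-269 - 1*(-333)) - 1*(-36158)) + 199378)/5 = -√(((-269 + 333) + 36158) + 199378)/5 = -√((64 + 36158) + 199378)/5 = -√(36222 + 199378)/5 = -4*√589 ≈ -97.077)
H = 1/142337 ≈ 7.0256e-6
w + H = -4*√589 + 1/142337 = 1/142337 - 4*√589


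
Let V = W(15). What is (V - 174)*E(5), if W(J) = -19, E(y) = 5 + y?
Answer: -1930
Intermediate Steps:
V = -19
(V - 174)*E(5) = (-19 - 174)*(5 + 5) = -193*10 = -1930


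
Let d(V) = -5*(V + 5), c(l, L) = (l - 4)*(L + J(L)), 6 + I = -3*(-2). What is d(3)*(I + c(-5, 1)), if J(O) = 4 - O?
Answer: 1440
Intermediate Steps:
I = 0 (I = -6 - 3*(-2) = -6 + 6 = 0)
c(l, L) = -16 + 4*l (c(l, L) = (l - 4)*(L + (4 - L)) = (-4 + l)*4 = -16 + 4*l)
d(V) = -25 - 5*V (d(V) = -5*(5 + V) = -25 - 5*V)
d(3)*(I + c(-5, 1)) = (-25 - 5*3)*(0 + (-16 + 4*(-5))) = (-25 - 15)*(0 + (-16 - 20)) = -40*(0 - 36) = -40*(-36) = 1440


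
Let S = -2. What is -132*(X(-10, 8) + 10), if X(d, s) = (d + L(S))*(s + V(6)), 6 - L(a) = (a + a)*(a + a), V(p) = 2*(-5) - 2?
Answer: -11880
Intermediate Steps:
V(p) = -12 (V(p) = -10 - 2 = -12)
L(a) = 6 - 4*a² (L(a) = 6 - (a + a)*(a + a) = 6 - 2*a*2*a = 6 - 4*a²)
X(d, s) = (-12 + s)*(-10 + d) (X(d, s) = (d + (6 - 4*(-2)²))*(s - 12) = (d + (6 - 4*4))*(-12 + s) = (d + (6 - 16))*(-12 + s) = (d - 10)*(-12 + s) = (-10 + d)*(-12 + s) = (-12 + s)*(-10 + d))
-132*(X(-10, 8) + 10) = -132*((120 - 12*(-10) - 10*8 - 10*8) + 10) = -132*((120 + 120 - 80 - 80) + 10) = -132*(80 + 10) = -132*90 = -11880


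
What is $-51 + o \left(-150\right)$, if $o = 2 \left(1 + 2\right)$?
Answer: $-951$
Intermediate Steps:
$o = 6$ ($o = 2 \cdot 3 = 6$)
$-51 + o \left(-150\right) = -51 + 6 \left(-150\right) = -51 - 900 = -951$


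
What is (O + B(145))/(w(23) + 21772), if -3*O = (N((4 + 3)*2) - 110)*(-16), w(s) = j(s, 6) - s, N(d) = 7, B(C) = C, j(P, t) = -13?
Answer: -1213/65208 ≈ -0.018602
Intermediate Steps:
w(s) = -13 - s
O = -1648/3 (O = -(7 - 110)*(-16)/3 = -(-103)*(-16)/3 = -1/3*1648 = -1648/3 ≈ -549.33)
(O + B(145))/(w(23) + 21772) = (-1648/3 + 145)/((-13 - 1*23) + 21772) = -1213/(3*((-13 - 23) + 21772)) = -1213/(3*(-36 + 21772)) = -1213/3/21736 = -1213/3*1/21736 = -1213/65208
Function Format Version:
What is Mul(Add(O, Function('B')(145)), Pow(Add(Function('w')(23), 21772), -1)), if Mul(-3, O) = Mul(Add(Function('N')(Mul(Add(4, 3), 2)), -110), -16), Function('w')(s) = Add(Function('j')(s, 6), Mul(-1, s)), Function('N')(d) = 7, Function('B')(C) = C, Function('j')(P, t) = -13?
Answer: Rational(-1213, 65208) ≈ -0.018602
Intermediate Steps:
Function('w')(s) = Add(-13, Mul(-1, s))
O = Rational(-1648, 3) (O = Mul(Rational(-1, 3), Mul(Add(7, -110), -16)) = Mul(Rational(-1, 3), Mul(-103, -16)) = Mul(Rational(-1, 3), 1648) = Rational(-1648, 3) ≈ -549.33)
Mul(Add(O, Function('B')(145)), Pow(Add(Function('w')(23), 21772), -1)) = Mul(Add(Rational(-1648, 3), 145), Pow(Add(Add(-13, Mul(-1, 23)), 21772), -1)) = Mul(Rational(-1213, 3), Pow(Add(Add(-13, -23), 21772), -1)) = Mul(Rational(-1213, 3), Pow(Add(-36, 21772), -1)) = Mul(Rational(-1213, 3), Pow(21736, -1)) = Mul(Rational(-1213, 3), Rational(1, 21736)) = Rational(-1213, 65208)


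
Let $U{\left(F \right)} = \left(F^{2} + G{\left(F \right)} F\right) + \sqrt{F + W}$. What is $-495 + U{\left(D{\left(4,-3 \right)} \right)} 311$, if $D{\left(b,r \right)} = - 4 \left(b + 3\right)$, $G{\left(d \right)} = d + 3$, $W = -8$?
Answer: $461029 + 1866 i \approx 4.6103 \cdot 10^{5} + 1866.0 i$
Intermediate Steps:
$G{\left(d \right)} = 3 + d$
$D{\left(b,r \right)} = -12 - 4 b$ ($D{\left(b,r \right)} = - 4 \left(3 + b\right) = -12 - 4 b$)
$U{\left(F \right)} = F^{2} + \sqrt{-8 + F} + F \left(3 + F\right)$ ($U{\left(F \right)} = \left(F^{2} + \left(3 + F\right) F\right) + \sqrt{F - 8} = \left(F^{2} + F \left(3 + F\right)\right) + \sqrt{-8 + F} = F^{2} + \sqrt{-8 + F} + F \left(3 + F\right)$)
$-495 + U{\left(D{\left(4,-3 \right)} \right)} 311 = -495 + \left(\left(-12 - 16\right)^{2} + \sqrt{-8 - 28} + \left(-12 - 16\right) \left(3 - 28\right)\right) 311 = -495 + \left(\left(-28\right)^{2} + \sqrt{-8 - 28} - 28 \left(3 - 28\right)\right) 311 = -495 + \left(784 + \sqrt{-36} - -700\right) 311 = -495 + \left(784 + 6 i + 700\right) 311 = -495 + \left(1484 + 6 i\right) 311 = -495 + \left(461524 + 1866 i\right) = 461029 + 1866 i$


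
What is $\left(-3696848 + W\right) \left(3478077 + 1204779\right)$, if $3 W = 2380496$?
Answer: $-13595966845696$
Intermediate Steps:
$W = \frac{2380496}{3}$ ($W = \frac{1}{3} \cdot 2380496 = \frac{2380496}{3} \approx 7.935 \cdot 10^{5}$)
$\left(-3696848 + W\right) \left(3478077 + 1204779\right) = \left(-3696848 + \frac{2380496}{3}\right) \left(3478077 + 1204779\right) = \left(- \frac{8710048}{3}\right) 4682856 = -13595966845696$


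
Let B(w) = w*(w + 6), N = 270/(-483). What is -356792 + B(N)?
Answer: -9248484272/25921 ≈ -3.5680e+5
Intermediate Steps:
N = -90/161 (N = 270*(-1/483) = -90/161 ≈ -0.55901)
B(w) = w*(6 + w)
-356792 + B(N) = -356792 - 90*(6 - 90/161)/161 = -356792 - 90/161*876/161 = -356792 - 78840/25921 = -9248484272/25921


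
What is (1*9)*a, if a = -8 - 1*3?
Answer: -99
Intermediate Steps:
a = -11 (a = -8 - 3 = -11)
(1*9)*a = (1*9)*(-11) = 9*(-11) = -99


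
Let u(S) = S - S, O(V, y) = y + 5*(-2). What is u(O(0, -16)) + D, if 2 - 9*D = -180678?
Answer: 180680/9 ≈ 20076.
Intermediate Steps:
O(V, y) = -10 + y (O(V, y) = y - 10 = -10 + y)
u(S) = 0
D = 180680/9 (D = 2/9 - 1/9*(-180678) = 2/9 + 60226/3 = 180680/9 ≈ 20076.)
u(O(0, -16)) + D = 0 + 180680/9 = 180680/9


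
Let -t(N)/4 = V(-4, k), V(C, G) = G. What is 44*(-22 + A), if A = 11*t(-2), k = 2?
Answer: -4840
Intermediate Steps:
t(N) = -8 (t(N) = -4*2 = -8)
A = -88 (A = 11*(-8) = -88)
44*(-22 + A) = 44*(-22 - 88) = 44*(-110) = -4840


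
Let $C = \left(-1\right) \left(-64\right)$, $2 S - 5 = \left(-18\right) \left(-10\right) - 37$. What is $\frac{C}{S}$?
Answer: $\frac{32}{37} \approx 0.86486$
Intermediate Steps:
$S = 74$ ($S = \frac{5}{2} + \frac{\left(-18\right) \left(-10\right) - 37}{2} = \frac{5}{2} + \frac{180 - 37}{2} = \frac{5}{2} + \frac{1}{2} \cdot 143 = \frac{5}{2} + \frac{143}{2} = 74$)
$C = 64$
$\frac{C}{S} = \frac{64}{74} = 64 \cdot \frac{1}{74} = \frac{32}{37}$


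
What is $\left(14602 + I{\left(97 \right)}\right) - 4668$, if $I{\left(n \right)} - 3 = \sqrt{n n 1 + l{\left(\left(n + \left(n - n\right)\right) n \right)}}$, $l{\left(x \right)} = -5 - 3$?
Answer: $9937 + \sqrt{9401} \approx 10034.0$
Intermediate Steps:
$l{\left(x \right)} = -8$ ($l{\left(x \right)} = -5 - 3 = -8$)
$I{\left(n \right)} = 3 + \sqrt{-8 + n^{2}}$ ($I{\left(n \right)} = 3 + \sqrt{n n 1 - 8} = 3 + \sqrt{n^{2} \cdot 1 - 8} = 3 + \sqrt{n^{2} - 8} = 3 + \sqrt{-8 + n^{2}}$)
$\left(14602 + I{\left(97 \right)}\right) - 4668 = \left(14602 + \left(3 + \sqrt{-8 + 97^{2}}\right)\right) - 4668 = \left(14602 + \left(3 + \sqrt{-8 + 9409}\right)\right) - 4668 = \left(14602 + \left(3 + \sqrt{9401}\right)\right) - 4668 = \left(14605 + \sqrt{9401}\right) - 4668 = 9937 + \sqrt{9401}$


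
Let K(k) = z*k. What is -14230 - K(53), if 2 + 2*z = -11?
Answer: -27771/2 ≈ -13886.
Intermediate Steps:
z = -13/2 (z = -1 + (½)*(-11) = -1 - 11/2 = -13/2 ≈ -6.5000)
K(k) = -13*k/2
-14230 - K(53) = -14230 - (-13)*53/2 = -14230 - 1*(-689/2) = -14230 + 689/2 = -27771/2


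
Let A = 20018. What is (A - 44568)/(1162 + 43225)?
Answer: -24550/44387 ≈ -0.55309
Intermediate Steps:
(A - 44568)/(1162 + 43225) = (20018 - 44568)/(1162 + 43225) = -24550/44387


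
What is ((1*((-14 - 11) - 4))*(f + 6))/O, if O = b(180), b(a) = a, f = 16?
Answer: -319/90 ≈ -3.5444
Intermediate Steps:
O = 180
((1*((-14 - 11) - 4))*(f + 6))/O = ((1*((-14 - 11) - 4))*(16 + 6))/180 = ((1*(-25 - 4))*22)*(1/180) = ((1*(-29))*22)*(1/180) = -29*22*(1/180) = -638*1/180 = -319/90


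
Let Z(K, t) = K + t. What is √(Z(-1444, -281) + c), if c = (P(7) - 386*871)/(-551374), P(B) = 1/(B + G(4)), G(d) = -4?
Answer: I*√4718137918705626/1654122 ≈ 41.526*I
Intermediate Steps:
P(B) = 1/(-4 + B) (P(B) = 1/(B - 4) = 1/(-4 + B))
c = 1008617/1654122 (c = (1/(-4 + 7) - 386*871)/(-551374) = (1/3 - 336206)*(-1/551374) = (⅓ - 336206)*(-1/551374) = -1008617/3*(-1/551374) = 1008617/1654122 ≈ 0.60976)
√(Z(-1444, -281) + c) = √((-1444 - 281) + 1008617/1654122) = √(-1725 + 1008617/1654122) = √(-2852351833/1654122) = I*√4718137918705626/1654122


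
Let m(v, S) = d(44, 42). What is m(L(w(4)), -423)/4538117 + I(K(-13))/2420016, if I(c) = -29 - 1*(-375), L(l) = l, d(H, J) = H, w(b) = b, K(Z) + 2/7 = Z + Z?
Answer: 838334593/5491157874936 ≈ 0.00015267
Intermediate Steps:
K(Z) = -2/7 + 2*Z (K(Z) = -2/7 + (Z + Z) = -2/7 + 2*Z)
m(v, S) = 44
I(c) = 346 (I(c) = -29 + 375 = 346)
m(L(w(4)), -423)/4538117 + I(K(-13))/2420016 = 44/4538117 + 346/2420016 = 44*(1/4538117) + 346*(1/2420016) = 44/4538117 + 173/1210008 = 838334593/5491157874936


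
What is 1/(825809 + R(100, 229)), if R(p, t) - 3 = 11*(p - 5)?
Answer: 1/826857 ≈ 1.2094e-6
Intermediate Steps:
R(p, t) = -52 + 11*p (R(p, t) = 3 + 11*(p - 5) = 3 + 11*(-5 + p) = 3 + (-55 + 11*p) = -52 + 11*p)
1/(825809 + R(100, 229)) = 1/(825809 + (-52 + 11*100)) = 1/(825809 + (-52 + 1100)) = 1/(825809 + 1048) = 1/826857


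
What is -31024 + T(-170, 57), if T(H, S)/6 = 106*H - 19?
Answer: -139258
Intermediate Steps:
T(H, S) = -114 + 636*H (T(H, S) = 6*(106*H - 19) = 6*(-19 + 106*H) = -114 + 636*H)
-31024 + T(-170, 57) = -31024 + (-114 + 636*(-170)) = -31024 + (-114 - 108120) = -31024 - 108234 = -139258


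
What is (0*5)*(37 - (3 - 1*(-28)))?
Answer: 0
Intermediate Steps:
(0*5)*(37 - (3 - 1*(-28))) = 0*(37 - (3 + 28)) = 0*(37 - 1*31) = 0*(37 - 31) = 0*6 = 0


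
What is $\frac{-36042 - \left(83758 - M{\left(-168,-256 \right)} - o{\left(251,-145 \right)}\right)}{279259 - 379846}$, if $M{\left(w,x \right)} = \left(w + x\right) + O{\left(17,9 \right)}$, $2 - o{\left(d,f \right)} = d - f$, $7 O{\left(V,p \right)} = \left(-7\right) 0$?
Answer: $\frac{40206}{33529} \approx 1.1991$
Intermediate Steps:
$O{\left(V,p \right)} = 0$ ($O{\left(V,p \right)} = \frac{\left(-7\right) 0}{7} = \frac{1}{7} \cdot 0 = 0$)
$o{\left(d,f \right)} = 2 + f - d$ ($o{\left(d,f \right)} = 2 - \left(d - f\right) = 2 + f - d$)
$M{\left(w,x \right)} = w + x$ ($M{\left(w,x \right)} = \left(w + x\right) + 0 = w + x$)
$\frac{-36042 - \left(83758 - M{\left(-168,-256 \right)} - o{\left(251,-145 \right)}\right)}{279259 - 379846} = \frac{-36042 + \left(\left(\left(64512 - 394\right) - 424\right) - 148270\right)}{279259 - 379846} = \frac{-36042 + \left(\left(\left(64512 - 394\right) - 424\right) - 148270\right)}{-100587} = \left(-36042 + \left(\left(\left(64512 - 394\right) - 424\right) - 148270\right)\right) \left(- \frac{1}{100587}\right) = \left(-36042 + \left(\left(64118 - 424\right) - 148270\right)\right) \left(- \frac{1}{100587}\right) = \left(-36042 + \left(63694 - 148270\right)\right) \left(- \frac{1}{100587}\right) = \left(-36042 - 84576\right) \left(- \frac{1}{100587}\right) = \left(-120618\right) \left(- \frac{1}{100587}\right) = \frac{40206}{33529}$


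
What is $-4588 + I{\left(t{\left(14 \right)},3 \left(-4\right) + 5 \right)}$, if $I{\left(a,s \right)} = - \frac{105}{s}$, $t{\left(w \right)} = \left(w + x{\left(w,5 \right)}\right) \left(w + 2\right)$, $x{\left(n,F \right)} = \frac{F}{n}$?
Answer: $-4573$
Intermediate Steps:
$t{\left(w \right)} = \left(2 + w\right) \left(w + \frac{5}{w}\right)$ ($t{\left(w \right)} = \left(w + \frac{5}{w}\right) \left(w + 2\right) = \left(w + \frac{5}{w}\right) \left(2 + w\right) = \left(2 + w\right) \left(w + \frac{5}{w}\right)$)
$-4588 + I{\left(t{\left(14 \right)},3 \left(-4\right) + 5 \right)} = -4588 - \frac{105}{3 \left(-4\right) + 5} = -4588 - \frac{105}{-12 + 5} = -4588 - \frac{105}{-7} = -4588 - -15 = -4588 + 15 = -4573$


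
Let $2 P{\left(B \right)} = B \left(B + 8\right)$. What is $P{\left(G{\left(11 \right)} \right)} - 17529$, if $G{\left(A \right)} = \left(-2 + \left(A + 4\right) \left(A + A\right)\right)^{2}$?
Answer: $5787571335$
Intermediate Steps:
$G{\left(A \right)} = \left(-2 + 2 A \left(4 + A\right)\right)^{2}$ ($G{\left(A \right)} = \left(-2 + \left(4 + A\right) 2 A\right)^{2} = \left(-2 + 2 A \left(4 + A\right)\right)^{2}$)
$P{\left(B \right)} = \frac{B \left(8 + B\right)}{2}$ ($P{\left(B \right)} = \frac{B \left(B + 8\right)}{2} = \frac{B \left(8 + B\right)}{2}$)
$P{\left(G{\left(11 \right)} \right)} - 17529 = \frac{4 \left(-1 + 11^{2} + 4 \cdot 11\right)^{2} \left(8 + 4 \left(-1 + 11^{2} + 4 \cdot 11\right)^{2}\right)}{2} - 17529 = \frac{4 \left(-1 + 121 + 44\right)^{2} \left(8 + 4 \left(-1 + 121 + 44\right)^{2}\right)}{2} - 17529 = \frac{4 \cdot 164^{2} \left(8 + 4 \cdot 164^{2}\right)}{2} - 17529 = \frac{4 \cdot 26896 \left(8 + 4 \cdot 26896\right)}{2} - 17529 = \frac{1}{2} \cdot 107584 \left(8 + 107584\right) - 17529 = \frac{1}{2} \cdot 107584 \cdot 107592 - 17529 = 5787588864 - 17529 = 5787571335$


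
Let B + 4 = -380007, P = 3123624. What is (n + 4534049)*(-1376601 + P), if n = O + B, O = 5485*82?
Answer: 8042958463584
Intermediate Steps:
B = -380011 (B = -4 - 380007 = -380011)
O = 449770
n = 69759 (n = 449770 - 380011 = 69759)
(n + 4534049)*(-1376601 + P) = (69759 + 4534049)*(-1376601 + 3123624) = 4603808*1747023 = 8042958463584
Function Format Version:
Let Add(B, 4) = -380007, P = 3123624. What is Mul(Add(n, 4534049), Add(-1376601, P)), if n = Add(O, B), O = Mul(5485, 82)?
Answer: 8042958463584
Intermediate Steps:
B = -380011 (B = Add(-4, -380007) = -380011)
O = 449770
n = 69759 (n = Add(449770, -380011) = 69759)
Mul(Add(n, 4534049), Add(-1376601, P)) = Mul(Add(69759, 4534049), Add(-1376601, 3123624)) = Mul(4603808, 1747023) = 8042958463584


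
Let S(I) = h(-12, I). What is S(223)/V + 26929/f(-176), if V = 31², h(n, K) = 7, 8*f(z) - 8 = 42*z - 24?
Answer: -25872287/889886 ≈ -29.074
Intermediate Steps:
f(z) = -2 + 21*z/4 (f(z) = 1 + (42*z - 24)/8 = 1 + (-24 + 42*z)/8 = 1 + (-3 + 21*z/4) = -2 + 21*z/4)
S(I) = 7
V = 961
S(223)/V + 26929/f(-176) = 7/961 + 26929/(-2 + (21/4)*(-176)) = 7*(1/961) + 26929/(-2 - 924) = 7/961 + 26929/(-926) = 7/961 + 26929*(-1/926) = 7/961 - 26929/926 = -25872287/889886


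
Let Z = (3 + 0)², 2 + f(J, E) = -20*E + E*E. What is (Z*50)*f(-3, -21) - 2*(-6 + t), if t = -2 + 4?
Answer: 386558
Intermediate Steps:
f(J, E) = -2 + E² - 20*E (f(J, E) = -2 + (-20*E + E*E) = -2 + (-20*E + E²) = -2 + (E² - 20*E) = -2 + E² - 20*E)
Z = 9 (Z = 3² = 9)
t = 2
(Z*50)*f(-3, -21) - 2*(-6 + t) = (9*50)*(-2 + (-21)² - 20*(-21)) - 2*(-6 + 2) = 450*(-2 + 441 + 420) - 2*(-4) = 450*859 + 8 = 386550 + 8 = 386558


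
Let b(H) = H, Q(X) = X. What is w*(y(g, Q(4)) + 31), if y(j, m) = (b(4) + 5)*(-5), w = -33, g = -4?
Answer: 462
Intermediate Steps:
y(j, m) = -45 (y(j, m) = (4 + 5)*(-5) = 9*(-5) = -45)
w*(y(g, Q(4)) + 31) = -33*(-45 + 31) = -33*(-14) = 462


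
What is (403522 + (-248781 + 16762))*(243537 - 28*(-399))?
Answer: 43683357627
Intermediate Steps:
(403522 + (-248781 + 16762))*(243537 - 28*(-399)) = (403522 - 232019)*(243537 + 11172) = 171503*254709 = 43683357627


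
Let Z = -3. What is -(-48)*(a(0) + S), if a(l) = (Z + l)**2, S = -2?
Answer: 336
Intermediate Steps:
a(l) = (-3 + l)**2
-(-48)*(a(0) + S) = -(-48)*((-3 + 0)**2 - 2) = -(-48)*((-3)**2 - 2) = -(-48)*(9 - 2) = -(-48)*7 = -1*(-336) = 336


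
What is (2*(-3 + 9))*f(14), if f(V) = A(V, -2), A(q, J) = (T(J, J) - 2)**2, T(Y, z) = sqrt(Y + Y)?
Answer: -96*I ≈ -96.0*I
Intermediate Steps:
T(Y, z) = sqrt(2)*sqrt(Y) (T(Y, z) = sqrt(2*Y) = sqrt(2)*sqrt(Y))
A(q, J) = (-2 + sqrt(2)*sqrt(J))**2 (A(q, J) = (sqrt(2)*sqrt(J) - 2)**2 = (-2 + sqrt(2)*sqrt(J))**2)
f(V) = (-2 + 2*I)**2 (f(V) = (-2 + sqrt(2)*sqrt(-2))**2 = (-2 + sqrt(2)*(I*sqrt(2)))**2 = (-2 + 2*I)**2)
(2*(-3 + 9))*f(14) = (2*(-3 + 9))*(-8*I) = (2*6)*(-8*I) = 12*(-8*I) = -96*I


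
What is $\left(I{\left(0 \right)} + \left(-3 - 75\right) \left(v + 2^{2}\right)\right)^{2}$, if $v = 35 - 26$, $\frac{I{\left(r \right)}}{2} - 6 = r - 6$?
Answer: $1028196$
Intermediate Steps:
$I{\left(r \right)} = 2 r$ ($I{\left(r \right)} = 12 + 2 \left(r - 6\right) = 12 + 2 \left(-6 + r\right) = 12 + \left(-12 + 2 r\right) = 2 r$)
$v = 9$
$\left(I{\left(0 \right)} + \left(-3 - 75\right) \left(v + 2^{2}\right)\right)^{2} = \left(2 \cdot 0 + \left(-3 - 75\right) \left(9 + 2^{2}\right)\right)^{2} = \left(0 - 78 \left(9 + 4\right)\right)^{2} = \left(0 - 1014\right)^{2} = \left(-1014\right)^{2} = 1028196$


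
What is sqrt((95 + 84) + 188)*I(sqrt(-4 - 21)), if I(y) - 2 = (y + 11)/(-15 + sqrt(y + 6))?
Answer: 30106*sqrt(367)/23993 - 8625*I*sqrt(367)/23993 - 1192*sqrt(367)*sqrt(6 + 5*I)/23993 - 575*I*sqrt(367)*sqrt(6 + 5*I)/23993 ≈ 21.974 - 8.9986*I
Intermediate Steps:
I(y) = 2 + (11 + y)/(-15 + sqrt(6 + y)) (I(y) = 2 + (y + 11)/(-15 + sqrt(y + 6)) = 2 + (11 + y)/(-15 + sqrt(6 + y)))
sqrt((95 + 84) + 188)*I(sqrt(-4 - 21)) = sqrt((95 + 84) + 188)*((-19 + sqrt(-4 - 21) + 2*sqrt(6 + sqrt(-4 - 21)))/(-15 + sqrt(6 + sqrt(-4 - 21)))) = sqrt(179 + 188)*((-19 + sqrt(-25) + 2*sqrt(6 + sqrt(-25)))/(-15 + sqrt(6 + sqrt(-25)))) = sqrt(367)*((-19 + 5*I + 2*sqrt(6 + 5*I))/(-15 + sqrt(6 + 5*I))) = sqrt(367)*((-19 + 2*sqrt(6 + 5*I) + 5*I)/(-15 + sqrt(6 + 5*I))) = sqrt(367)*(-19 + 2*sqrt(6 + 5*I) + 5*I)/(-15 + sqrt(6 + 5*I))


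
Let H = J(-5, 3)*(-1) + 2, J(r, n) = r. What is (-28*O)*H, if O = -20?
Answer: 3920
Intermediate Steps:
H = 7 (H = -5*(-1) + 2 = 5 + 2 = 7)
(-28*O)*H = -28*(-20)*7 = 560*7 = 3920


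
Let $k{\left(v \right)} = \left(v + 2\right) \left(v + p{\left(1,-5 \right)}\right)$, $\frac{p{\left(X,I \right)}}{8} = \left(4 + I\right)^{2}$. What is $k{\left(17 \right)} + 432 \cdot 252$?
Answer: $109339$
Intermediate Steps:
$p{\left(X,I \right)} = 8 \left(4 + I\right)^{2}$
$k{\left(v \right)} = \left(2 + v\right) \left(8 + v\right)$ ($k{\left(v \right)} = \left(v + 2\right) \left(v + 8 \left(4 - 5\right)^{2}\right) = \left(2 + v\right) \left(v + 8 \left(-1\right)^{2}\right) = \left(2 + v\right) \left(v + 8 \cdot 1\right) = \left(2 + v\right) \left(v + 8\right) = \left(2 + v\right) \left(8 + v\right)$)
$k{\left(17 \right)} + 432 \cdot 252 = \left(16 + 17^{2} + 10 \cdot 17\right) + 432 \cdot 252 = \left(16 + 289 + 170\right) + 108864 = 475 + 108864 = 109339$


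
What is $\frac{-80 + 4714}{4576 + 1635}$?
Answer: $\frac{4634}{6211} \approx 0.7461$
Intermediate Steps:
$\frac{-80 + 4714}{4576 + 1635} = \frac{4634}{6211}$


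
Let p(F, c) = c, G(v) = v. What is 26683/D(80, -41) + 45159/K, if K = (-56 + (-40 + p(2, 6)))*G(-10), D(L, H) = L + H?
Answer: 954663/1300 ≈ 734.36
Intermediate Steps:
D(L, H) = H + L
K = 900 (K = (-56 + (-40 + 6))*(-10) = (-56 - 34)*(-10) = -90*(-10) = 900)
26683/D(80, -41) + 45159/K = 26683/(-41 + 80) + 45159/900 = 26683/39 + 45159*(1/900) = 26683*(1/39) + 15053/300 = 26683/39 + 15053/300 = 954663/1300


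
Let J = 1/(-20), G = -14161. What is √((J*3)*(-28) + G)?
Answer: 8*I*√5530/5 ≈ 118.98*I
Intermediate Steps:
J = -1/20 ≈ -0.050000
√((J*3)*(-28) + G) = √(-1/20*3*(-28) - 14161) = √(-3/20*(-28) - 14161) = √(21/5 - 14161) = √(-70784/5) = 8*I*√5530/5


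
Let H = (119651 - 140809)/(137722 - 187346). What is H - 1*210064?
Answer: -5212097389/24812 ≈ -2.1006e+5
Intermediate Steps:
H = 10579/24812 (H = -21158/(-49624) = -21158*(-1/49624) = 10579/24812 ≈ 0.42637)
H - 1*210064 = 10579/24812 - 1*210064 = 10579/24812 - 210064 = -5212097389/24812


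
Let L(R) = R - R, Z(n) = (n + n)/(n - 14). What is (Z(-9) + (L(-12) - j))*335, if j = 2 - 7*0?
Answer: -9380/23 ≈ -407.83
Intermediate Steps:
Z(n) = 2*n/(-14 + n) (Z(n) = (2*n)/(-14 + n) = 2*n/(-14 + n))
L(R) = 0
j = 2 (j = 2 + 0 = 2)
(Z(-9) + (L(-12) - j))*335 = (2*(-9)/(-14 - 9) + (0 - 1*2))*335 = (2*(-9)/(-23) + (0 - 2))*335 = (2*(-9)*(-1/23) - 2)*335 = (18/23 - 2)*335 = -28/23*335 = -9380/23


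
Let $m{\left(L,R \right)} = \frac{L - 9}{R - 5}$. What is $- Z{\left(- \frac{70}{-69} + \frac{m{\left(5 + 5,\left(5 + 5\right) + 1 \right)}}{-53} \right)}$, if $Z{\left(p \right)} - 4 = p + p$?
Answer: $- \frac{22025}{3657} \approx -6.0227$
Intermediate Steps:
$m{\left(L,R \right)} = \frac{-9 + L}{-5 + R}$
$Z{\left(p \right)} = 4 + 2 p$ ($Z{\left(p \right)} = 4 + \left(p + p\right) = 4 + 2 p$)
$- Z{\left(- \frac{70}{-69} + \frac{m{\left(5 + 5,\left(5 + 5\right) + 1 \right)}}{-53} \right)} = - (4 + 2 \left(- \frac{70}{-69} + \frac{\frac{1}{-5 + \left(\left(5 + 5\right) + 1\right)} \left(-9 + \left(5 + 5\right)\right)}{-53}\right)) = - (4 + 2 \left(\left(-70\right) \left(- \frac{1}{69}\right) + \frac{-9 + 10}{-5 + \left(10 + 1\right)} \left(- \frac{1}{53}\right)\right)) = - (4 + 2 \left(\frac{70}{69} + \frac{1}{-5 + 11} \cdot 1 \left(- \frac{1}{53}\right)\right)) = - (4 + 2 \left(\frac{70}{69} + \frac{1}{6} \cdot 1 \left(- \frac{1}{53}\right)\right)) = - (4 + 2 \left(\frac{70}{69} + \frac{1}{6} \left(- \frac{1}{53}\right)\right)) = - (4 + 2 \left(\frac{70}{69} - \frac{1}{318}\right)) = - (4 + 2 \cdot \frac{7397}{7314}) = - (4 + \frac{7397}{3657}) = \left(-1\right) \frac{22025}{3657} = - \frac{22025}{3657}$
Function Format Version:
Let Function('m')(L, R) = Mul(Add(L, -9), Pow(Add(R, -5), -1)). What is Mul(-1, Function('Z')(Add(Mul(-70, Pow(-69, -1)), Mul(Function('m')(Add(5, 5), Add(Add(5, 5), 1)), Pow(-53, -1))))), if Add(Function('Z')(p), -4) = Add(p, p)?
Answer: Rational(-22025, 3657) ≈ -6.0227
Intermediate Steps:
Function('m')(L, R) = Mul(Pow(Add(-5, R), -1), Add(-9, L)) (Function('m')(L, R) = Mul(Add(-9, L), Pow(Add(-5, R), -1)) = Mul(Pow(Add(-5, R), -1), Add(-9, L)))
Function('Z')(p) = Add(4, Mul(2, p)) (Function('Z')(p) = Add(4, Add(p, p)) = Add(4, Mul(2, p)))
Mul(-1, Function('Z')(Add(Mul(-70, Pow(-69, -1)), Mul(Function('m')(Add(5, 5), Add(Add(5, 5), 1)), Pow(-53, -1))))) = Mul(-1, Add(4, Mul(2, Add(Mul(-70, Pow(-69, -1)), Mul(Mul(Pow(Add(-5, Add(Add(5, 5), 1)), -1), Add(-9, Add(5, 5))), Pow(-53, -1)))))) = Mul(-1, Add(4, Mul(2, Add(Mul(-70, Rational(-1, 69)), Mul(Mul(Pow(Add(-5, Add(10, 1)), -1), Add(-9, 10)), Rational(-1, 53)))))) = Mul(-1, Add(4, Mul(2, Add(Rational(70, 69), Mul(Mul(Pow(Add(-5, 11), -1), 1), Rational(-1, 53)))))) = Mul(-1, Add(4, Mul(2, Add(Rational(70, 69), Mul(Mul(Pow(6, -1), 1), Rational(-1, 53)))))) = Mul(-1, Add(4, Mul(2, Add(Rational(70, 69), Mul(Mul(Rational(1, 6), 1), Rational(-1, 53)))))) = Mul(-1, Add(4, Mul(2, Add(Rational(70, 69), Mul(Rational(1, 6), Rational(-1, 53)))))) = Mul(-1, Add(4, Mul(2, Add(Rational(70, 69), Rational(-1, 318))))) = Mul(-1, Add(4, Mul(2, Rational(7397, 7314)))) = Mul(-1, Add(4, Rational(7397, 3657))) = Mul(-1, Rational(22025, 3657)) = Rational(-22025, 3657)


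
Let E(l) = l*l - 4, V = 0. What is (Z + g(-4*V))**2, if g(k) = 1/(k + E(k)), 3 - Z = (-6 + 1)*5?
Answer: 12321/16 ≈ 770.06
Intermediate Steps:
E(l) = -4 + l**2 (E(l) = l**2 - 4 = -4 + l**2)
Z = 28 (Z = 3 - (-6 + 1)*5 = 3 - (-5)*5 = 3 - 1*(-25) = 3 + 25 = 28)
g(k) = 1/(-4 + k + k**2) (g(k) = 1/(k + (-4 + k**2)) = 1/(-4 + k + k**2))
(Z + g(-4*V))**2 = (28 + 1/(-4 - 4*0 + (-4*0)**2))**2 = (28 + 1/(-4 + 0 + 0**2))**2 = (28 + 1/(-4 + 0 + 0))**2 = (28 + 1/(-4))**2 = (28 - 1/4)**2 = (111/4)**2 = 12321/16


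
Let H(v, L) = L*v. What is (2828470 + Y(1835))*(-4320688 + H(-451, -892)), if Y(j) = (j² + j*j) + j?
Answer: -37478497732980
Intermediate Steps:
Y(j) = j + 2*j² (Y(j) = (j² + j²) + j = 2*j² + j = j + 2*j²)
(2828470 + Y(1835))*(-4320688 + H(-451, -892)) = (2828470 + 1835*(1 + 2*1835))*(-4320688 - 892*(-451)) = (2828470 + 1835*(1 + 3670))*(-4320688 + 402292) = (2828470 + 1835*3671)*(-3918396) = (2828470 + 6736285)*(-3918396) = 9564755*(-3918396) = -37478497732980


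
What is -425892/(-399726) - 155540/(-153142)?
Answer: 965116172/463748781 ≈ 2.0811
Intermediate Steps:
-425892/(-399726) - 155540/(-153142) = -425892*(-1/399726) - 155540*(-1/153142) = 70982/66621 + 7070/6961 = 965116172/463748781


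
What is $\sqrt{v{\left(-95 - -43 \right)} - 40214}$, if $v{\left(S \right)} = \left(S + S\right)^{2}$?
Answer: $i \sqrt{29398} \approx 171.46 i$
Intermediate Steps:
$v{\left(S \right)} = 4 S^{2}$ ($v{\left(S \right)} = \left(2 S\right)^{2} = 4 S^{2}$)
$\sqrt{v{\left(-95 - -43 \right)} - 40214} = \sqrt{4 \left(-95 - -43\right)^{2} - 40214} = \sqrt{4 \left(-95 + 43\right)^{2} - 40214} = \sqrt{4 \left(-52\right)^{2} - 40214} = \sqrt{4 \cdot 2704 - 40214} = \sqrt{10816 - 40214} = \sqrt{-29398} = i \sqrt{29398}$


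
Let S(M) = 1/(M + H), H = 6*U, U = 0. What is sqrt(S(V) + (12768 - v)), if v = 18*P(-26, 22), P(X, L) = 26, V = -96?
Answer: sqrt(7084794)/24 ≈ 110.91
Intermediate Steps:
v = 468 (v = 18*26 = 468)
H = 0 (H = 6*0 = 0)
S(M) = 1/M (S(M) = 1/(M + 0) = 1/M)
sqrt(S(V) + (12768 - v)) = sqrt(1/(-96) + (12768 - 1*468)) = sqrt(-1/96 + (12768 - 468)) = sqrt(-1/96 + 12300) = sqrt(1180799/96) = sqrt(7084794)/24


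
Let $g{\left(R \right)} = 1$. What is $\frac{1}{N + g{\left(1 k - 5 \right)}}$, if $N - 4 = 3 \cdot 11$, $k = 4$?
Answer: $\frac{1}{38} \approx 0.026316$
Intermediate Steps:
$N = 37$ ($N = 4 + 3 \cdot 11 = 4 + 33 = 37$)
$\frac{1}{N + g{\left(1 k - 5 \right)}} = \frac{1}{37 + 1} = \frac{1}{38}$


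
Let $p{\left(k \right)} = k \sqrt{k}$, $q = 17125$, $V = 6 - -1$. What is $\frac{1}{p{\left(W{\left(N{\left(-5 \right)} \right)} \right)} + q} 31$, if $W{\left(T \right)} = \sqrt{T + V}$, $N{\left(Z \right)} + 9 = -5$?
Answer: $\frac{31}{17125 + 7^{\frac{3}{4}} i^{\frac{3}{2}}} \approx 0.0018105 - 3.2178 \cdot 10^{-7} i$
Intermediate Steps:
$V = 7$ ($V = 6 + 1 = 7$)
$N{\left(Z \right)} = -14$ ($N{\left(Z \right)} = -9 - 5 = -14$)
$W{\left(T \right)} = \sqrt{7 + T}$ ($W{\left(T \right)} = \sqrt{T + 7} = \sqrt{7 + T}$)
$p{\left(k \right)} = k^{\frac{3}{2}}$
$\frac{1}{p{\left(W{\left(N{\left(-5 \right)} \right)} \right)} + q} 31 = \frac{1}{\left(\sqrt{7 - 14}\right)^{\frac{3}{2}} + 17125} \cdot 31 = \frac{1}{\left(\sqrt{-7}\right)^{\frac{3}{2}} + 17125} \cdot 31 = \frac{1}{\left(i \sqrt{7}\right)^{\frac{3}{2}} + 17125} \cdot 31 = \frac{1}{7^{\frac{3}{4}} i^{\frac{3}{2}} + 17125} \cdot 31 = \frac{1}{17125 + 7^{\frac{3}{4}} i^{\frac{3}{2}}} \cdot 31 = \frac{31}{17125 + 7^{\frac{3}{4}} i^{\frac{3}{2}}}$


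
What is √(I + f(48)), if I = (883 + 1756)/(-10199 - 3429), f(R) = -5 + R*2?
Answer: 3*√468465907/6814 ≈ 9.5292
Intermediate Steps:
f(R) = -5 + 2*R
I = -2639/13628 (I = 2639/(-13628) = 2639*(-1/13628) = -2639/13628 ≈ -0.19365)
√(I + f(48)) = √(-2639/13628 + (-5 + 2*48)) = √(-2639/13628 + (-5 + 96)) = √(-2639/13628 + 91) = √(1237509/13628) = 3*√468465907/6814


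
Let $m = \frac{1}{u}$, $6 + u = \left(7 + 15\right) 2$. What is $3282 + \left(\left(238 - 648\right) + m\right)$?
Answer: $\frac{109137}{38} \approx 2872.0$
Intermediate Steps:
$u = 38$ ($u = -6 + \left(7 + 15\right) 2 = -6 + 22 \cdot 2 = -6 + 44 = 38$)
$m = \frac{1}{38} \approx 0.026316$
$3282 + \left(\left(238 - 648\right) + m\right) = 3282 + \left(\left(238 - 648\right) + \frac{1}{38}\right) = 3282 + \left(-410 + \frac{1}{38}\right) = 3282 - \frac{15579}{38} = \frac{109137}{38}$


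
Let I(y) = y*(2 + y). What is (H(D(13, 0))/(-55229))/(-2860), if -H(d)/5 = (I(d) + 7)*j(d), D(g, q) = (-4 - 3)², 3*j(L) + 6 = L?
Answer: -53879/47386482 ≈ -0.0011370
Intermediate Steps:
j(L) = -2 + L/3
D(g, q) = 49 (D(g, q) = (-7)² = 49)
H(d) = -5*(-2 + d/3)*(7 + d*(2 + d)) (H(d) = -5*(d*(2 + d) + 7)*(-2 + d/3) = -5*(7 + d*(2 + d))*(-2 + d/3) = -5*(-2 + d/3)*(7 + d*(2 + d)))
(H(D(13, 0))/(-55229))/(-2860) = (-5*(-6 + 49)*(7 + 49*(2 + 49))/3/(-55229))/(-2860) = (-5/3*43*(7 + 49*51)*(-1/55229))*(-1/2860) = (-5/3*43*(7 + 2499)*(-1/55229))*(-1/2860) = (-5/3*43*2506*(-1/55229))*(-1/2860) = -538790/3*(-1/55229)*(-1/2860) = (538790/165687)*(-1/2860) = -53879/47386482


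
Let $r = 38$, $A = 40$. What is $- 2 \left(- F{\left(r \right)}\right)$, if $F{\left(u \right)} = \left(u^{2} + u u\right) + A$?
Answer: $5856$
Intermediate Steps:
$F{\left(u \right)} = 40 + 2 u^{2}$ ($F{\left(u \right)} = \left(u^{2} + u u\right) + 40 = \left(u^{2} + u^{2}\right) + 40 = 2 u^{2} + 40 = 40 + 2 u^{2}$)
$- 2 \left(- F{\left(r \right)}\right) = - 2 \left(- (40 + 2 \cdot 38^{2})\right) = - 2 \left(- (40 + 2 \cdot 1444)\right) = - 2 \left(- (40 + 2888)\right) = - 2 \left(\left(-1\right) 2928\right) = \left(-2\right) \left(-2928\right) = 5856$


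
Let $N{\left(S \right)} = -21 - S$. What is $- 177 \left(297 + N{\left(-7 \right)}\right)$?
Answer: $-50091$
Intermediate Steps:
$- 177 \left(297 + N{\left(-7 \right)}\right) = - 177 \left(297 - 14\right) = \left(-177\right) 283 = -50091$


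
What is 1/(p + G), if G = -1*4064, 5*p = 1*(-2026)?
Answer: -5/22346 ≈ -0.00022375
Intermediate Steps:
p = -2026/5 (p = (1*(-2026))/5 = (⅕)*(-2026) = -2026/5 ≈ -405.20)
G = -4064
1/(p + G) = 1/(-2026/5 - 4064) = 1/(-22346/5) = -5/22346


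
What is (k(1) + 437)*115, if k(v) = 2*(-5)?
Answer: 49105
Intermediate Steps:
k(v) = -10
(k(1) + 437)*115 = (-10 + 437)*115 = 427*115 = 49105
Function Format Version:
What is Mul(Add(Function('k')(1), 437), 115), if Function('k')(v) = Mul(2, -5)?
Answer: 49105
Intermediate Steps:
Function('k')(v) = -10
Mul(Add(Function('k')(1), 437), 115) = Mul(Add(-10, 437), 115) = Mul(427, 115) = 49105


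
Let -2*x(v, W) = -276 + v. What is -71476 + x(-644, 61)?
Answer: -71016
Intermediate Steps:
x(v, W) = 138 - v/2 (x(v, W) = -(-276 + v)/2 = 138 - v/2)
-71476 + x(-644, 61) = -71476 + (138 - ½*(-644)) = -71476 + (138 + 322) = -71476 + 460 = -71016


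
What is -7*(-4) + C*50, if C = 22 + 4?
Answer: 1328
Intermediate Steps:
C = 26
-7*(-4) + C*50 = -7*(-4) + 26*50 = 28 + 1300 = 1328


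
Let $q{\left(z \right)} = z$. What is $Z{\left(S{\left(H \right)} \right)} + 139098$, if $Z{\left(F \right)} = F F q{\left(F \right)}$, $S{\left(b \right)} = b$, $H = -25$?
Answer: $123473$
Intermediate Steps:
$Z{\left(F \right)} = F^{3}$ ($Z{\left(F \right)} = F F F = F^{2} F = F^{3}$)
$Z{\left(S{\left(H \right)} \right)} + 139098 = \left(-25\right)^{3} + 139098 = -15625 + 139098 = 123473$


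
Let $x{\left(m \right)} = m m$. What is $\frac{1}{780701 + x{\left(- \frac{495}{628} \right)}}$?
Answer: $\frac{394384}{307896228209} \approx 1.2809 \cdot 10^{-6}$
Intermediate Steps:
$x{\left(m \right)} = m^{2}$
$\frac{1}{780701 + x{\left(- \frac{495}{628} \right)}} = \frac{1}{780701 + \left(- \frac{495}{628}\right)^{2}} = \frac{1}{780701 + \frac{245025}{394384}} = \frac{1}{\frac{307896228209}{394384}} = \frac{394384}{307896228209}$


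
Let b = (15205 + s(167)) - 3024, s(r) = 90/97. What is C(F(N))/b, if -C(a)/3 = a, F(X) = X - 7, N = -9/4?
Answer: 10767/4726588 ≈ 0.0022780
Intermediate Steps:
N = -9/4 (N = -9*¼ = -9/4 ≈ -2.2500)
F(X) = -7 + X
s(r) = 90/97 (s(r) = 90*(1/97) = 90/97)
b = 1181647/97 (b = (15205 + 90/97) - 3024 = 1474975/97 - 3024 = 1181647/97 ≈ 12182.)
C(a) = -3*a
C(F(N))/b = (-3*(-7 - 9/4))/(1181647/97) = -3*(-37/4)*(97/1181647) = (111/4)*(97/1181647) = 10767/4726588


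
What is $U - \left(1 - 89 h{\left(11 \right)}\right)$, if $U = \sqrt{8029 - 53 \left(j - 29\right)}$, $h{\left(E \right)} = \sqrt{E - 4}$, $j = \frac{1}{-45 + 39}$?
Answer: $-1 + 89 \sqrt{7} + \frac{\sqrt{344694}}{6} \approx 332.32$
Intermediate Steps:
$j = - \frac{1}{6}$ ($j = \frac{1}{-6} = - \frac{1}{6} \approx -0.16667$)
$h{\left(E \right)} = \sqrt{-4 + E}$
$U = \frac{\sqrt{344694}}{6}$ ($U = \sqrt{8029 - 53 \left(- \frac{1}{6} - 29\right)} = \sqrt{8029 - - \frac{9275}{6}} = \sqrt{8029 + \frac{9275}{6}} = \sqrt{\frac{57449}{6}} = \frac{\sqrt{344694}}{6} \approx 97.851$)
$U - \left(1 - 89 h{\left(11 \right)}\right) = \frac{\sqrt{344694}}{6} - \left(1 - 89 \sqrt{-4 + 11}\right) = \frac{\sqrt{344694}}{6} - \left(1 - 89 \sqrt{7}\right) = -1 + 89 \sqrt{7} + \frac{\sqrt{344694}}{6}$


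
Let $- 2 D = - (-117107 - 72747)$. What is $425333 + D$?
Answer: $330406$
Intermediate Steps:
$D = -94927$ ($D = - \frac{\left(-1\right) \left(-117107 - 72747\right)}{2} = - \frac{\left(-1\right) \left(-189854\right)}{2} = \left(- \frac{1}{2}\right) 189854 = -94927$)
$425333 + D = 425333 - 94927 = 330406$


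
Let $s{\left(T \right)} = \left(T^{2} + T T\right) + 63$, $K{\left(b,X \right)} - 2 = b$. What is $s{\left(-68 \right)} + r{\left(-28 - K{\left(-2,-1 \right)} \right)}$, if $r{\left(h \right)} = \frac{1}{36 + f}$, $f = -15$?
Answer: $\frac{195532}{21} \approx 9311.0$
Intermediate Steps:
$K{\left(b,X \right)} = 2 + b$
$s{\left(T \right)} = 63 + 2 T^{2}$ ($s{\left(T \right)} = \left(T^{2} + T^{2}\right) + 63 = 2 T^{2} + 63 = 63 + 2 T^{2}$)
$r{\left(h \right)} = \frac{1}{21}$ ($r{\left(h \right)} = \frac{1}{36 - 15} = \frac{1}{21}$)
$s{\left(-68 \right)} + r{\left(-28 - K{\left(-2,-1 \right)} \right)} = \left(63 + 2 \left(-68\right)^{2}\right) + \frac{1}{21} = \left(63 + 2 \cdot 4624\right) + \frac{1}{21} = \left(63 + 9248\right) + \frac{1}{21} = 9311 + \frac{1}{21} = \frac{195532}{21}$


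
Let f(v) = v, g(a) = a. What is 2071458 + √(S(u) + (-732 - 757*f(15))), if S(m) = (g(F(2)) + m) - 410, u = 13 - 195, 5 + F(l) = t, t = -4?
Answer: 2071458 + 4*I*√793 ≈ 2.0715e+6 + 112.64*I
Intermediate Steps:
F(l) = -9 (F(l) = -5 - 4 = -9)
u = -182
S(m) = -419 + m (S(m) = (-9 + m) - 410 = -419 + m)
2071458 + √(S(u) + (-732 - 757*f(15))) = 2071458 + √((-419 - 182) + (-732 - 757*15)) = 2071458 + √(-601 + (-732 - 11355)) = 2071458 + √(-601 - 12087) = 2071458 + √(-12688) = 2071458 + 4*I*√793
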